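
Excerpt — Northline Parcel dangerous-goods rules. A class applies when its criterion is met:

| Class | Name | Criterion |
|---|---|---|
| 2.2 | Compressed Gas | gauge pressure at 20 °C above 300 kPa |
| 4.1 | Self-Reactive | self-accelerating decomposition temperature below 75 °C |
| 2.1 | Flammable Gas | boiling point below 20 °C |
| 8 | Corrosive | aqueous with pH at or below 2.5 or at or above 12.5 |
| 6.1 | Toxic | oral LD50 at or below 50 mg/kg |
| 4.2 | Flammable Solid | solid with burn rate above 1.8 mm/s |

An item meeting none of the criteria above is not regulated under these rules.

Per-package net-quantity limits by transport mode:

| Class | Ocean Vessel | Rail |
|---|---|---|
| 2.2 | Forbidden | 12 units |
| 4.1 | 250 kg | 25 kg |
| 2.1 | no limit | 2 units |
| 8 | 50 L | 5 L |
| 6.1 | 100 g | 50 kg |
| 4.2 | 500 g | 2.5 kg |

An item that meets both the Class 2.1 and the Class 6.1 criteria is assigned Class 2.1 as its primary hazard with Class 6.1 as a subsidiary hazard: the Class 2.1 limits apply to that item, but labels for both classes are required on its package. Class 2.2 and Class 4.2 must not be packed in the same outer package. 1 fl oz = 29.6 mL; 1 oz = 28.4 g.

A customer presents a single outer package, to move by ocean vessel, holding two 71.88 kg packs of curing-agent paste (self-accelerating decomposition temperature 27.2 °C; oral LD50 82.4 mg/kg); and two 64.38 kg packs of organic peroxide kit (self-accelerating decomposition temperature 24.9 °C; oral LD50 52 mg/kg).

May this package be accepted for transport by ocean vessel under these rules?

No

The curing-agent paste has self-accelerating decomposition temperature 27.2 °C, which is < 75 °C, so it is Class 4.1 (Self-Reactive).
Self-accelerating decomposition temperature 24.9 °C meets the Class 4.1 criterion (Self-Reactive), so the organic peroxide kit is Class 4.1.
Total Class 4.1: (two 71.88 kg packs = 143.76 kg) + (two 64.38 kg packs = 128.76 kg) = 272.52 kg.
That exceeds the Class 4.1 ocean vessel limit of 250 kg.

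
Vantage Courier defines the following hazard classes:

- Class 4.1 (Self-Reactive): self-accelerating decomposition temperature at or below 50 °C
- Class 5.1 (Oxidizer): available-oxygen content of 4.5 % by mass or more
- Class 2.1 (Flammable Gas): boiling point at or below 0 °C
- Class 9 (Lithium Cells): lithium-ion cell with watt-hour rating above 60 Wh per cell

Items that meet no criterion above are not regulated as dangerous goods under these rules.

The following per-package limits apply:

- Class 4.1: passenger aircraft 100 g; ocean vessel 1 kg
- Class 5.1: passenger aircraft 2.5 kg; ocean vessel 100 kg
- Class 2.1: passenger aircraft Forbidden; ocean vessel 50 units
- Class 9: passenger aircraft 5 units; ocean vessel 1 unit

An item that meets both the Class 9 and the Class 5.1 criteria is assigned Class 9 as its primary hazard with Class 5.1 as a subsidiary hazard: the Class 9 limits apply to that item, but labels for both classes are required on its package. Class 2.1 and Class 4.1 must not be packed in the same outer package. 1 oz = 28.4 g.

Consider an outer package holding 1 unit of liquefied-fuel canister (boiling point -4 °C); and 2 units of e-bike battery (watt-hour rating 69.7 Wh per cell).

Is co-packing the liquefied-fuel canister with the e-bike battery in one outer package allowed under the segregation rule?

The liquefied-fuel canister has boiling point -4 °C, which is ≤ 0 °C, so it is Class 2.1 (Flammable Gas).
The e-bike battery has watt-hour rating 69.7 Wh per cell, which is > 60 Wh per cell, so it is Class 9 (Lithium Cells).
No segregation rule bars Class 2.1 with Class 9.

Yes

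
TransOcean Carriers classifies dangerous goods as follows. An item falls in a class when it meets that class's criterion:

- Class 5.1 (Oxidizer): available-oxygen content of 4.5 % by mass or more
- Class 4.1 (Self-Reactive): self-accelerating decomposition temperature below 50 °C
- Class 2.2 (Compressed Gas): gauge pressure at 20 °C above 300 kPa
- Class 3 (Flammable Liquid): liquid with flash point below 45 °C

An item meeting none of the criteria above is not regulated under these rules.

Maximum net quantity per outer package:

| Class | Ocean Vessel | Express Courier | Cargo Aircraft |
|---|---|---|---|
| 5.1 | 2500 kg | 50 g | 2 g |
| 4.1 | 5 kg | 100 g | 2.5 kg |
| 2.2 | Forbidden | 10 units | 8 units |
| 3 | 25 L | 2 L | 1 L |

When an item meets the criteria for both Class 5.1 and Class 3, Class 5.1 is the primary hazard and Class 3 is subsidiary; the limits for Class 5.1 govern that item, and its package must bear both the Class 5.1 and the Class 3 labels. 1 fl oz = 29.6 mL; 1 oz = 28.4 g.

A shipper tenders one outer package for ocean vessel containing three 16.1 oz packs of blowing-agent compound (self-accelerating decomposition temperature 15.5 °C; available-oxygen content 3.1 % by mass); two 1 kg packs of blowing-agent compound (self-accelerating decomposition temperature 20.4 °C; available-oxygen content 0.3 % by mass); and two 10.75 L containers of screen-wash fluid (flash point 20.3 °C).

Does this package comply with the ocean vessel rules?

The blowing-agent compound has self-accelerating decomposition temperature 15.5 °C, which is < 50 °C, so it is Class 4.1 (Self-Reactive).
Blowing-agent compound: self-accelerating decomposition temperature 20.4 °C < 50 °C → Class 4.1 (Self-Reactive).
Screen-wash fluid: flash point 20.3 °C < 45 °C → Class 3 (Flammable Liquid).
Total Class 4.1: (three 16.1 oz packs = 1371.72 g) + (two 1 kg packs = 2 kg) = 3371.72 g.
3371.72 g is within the ocean vessel limit of 5 kg for Class 4.1.
Class 3 quantity: two 10.75 L containers = 21.5 L.
21.5 L ≤ 25 L (ocean vessel limit, Class 3) — within limit.
Every hazard class is within its ocean vessel limit and no segregation rule is violated.

Yes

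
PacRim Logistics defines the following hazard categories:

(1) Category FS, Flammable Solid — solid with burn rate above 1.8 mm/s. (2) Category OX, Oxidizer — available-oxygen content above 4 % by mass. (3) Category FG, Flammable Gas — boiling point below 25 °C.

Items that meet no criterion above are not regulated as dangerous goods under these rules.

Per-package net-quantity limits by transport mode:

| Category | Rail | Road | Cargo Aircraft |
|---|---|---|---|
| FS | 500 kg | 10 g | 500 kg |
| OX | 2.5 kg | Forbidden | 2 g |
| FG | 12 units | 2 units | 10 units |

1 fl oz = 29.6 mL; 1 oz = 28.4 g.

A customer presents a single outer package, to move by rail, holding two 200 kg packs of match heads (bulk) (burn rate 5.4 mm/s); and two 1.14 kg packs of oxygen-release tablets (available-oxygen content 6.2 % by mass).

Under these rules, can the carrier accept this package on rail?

Match heads (bulk): burn rate 5.4 mm/s > 1.8 mm/s → Category FS (Flammable Solid).
Available-oxygen content 6.2 % by mass meets the Category OX criterion (Oxidizer), so the oxygen-release tablets are Category OX.
Category FS quantity: two 200 kg packs = 400 kg.
400 kg is within the rail limit of 500 kg for Category FS.
Category OX quantity: two 1.14 kg packs = 2.28 kg.
That is within the Category OX rail limit of 2.5 kg.
Every hazard category is within its rail limit and no segregation rule is violated.

Yes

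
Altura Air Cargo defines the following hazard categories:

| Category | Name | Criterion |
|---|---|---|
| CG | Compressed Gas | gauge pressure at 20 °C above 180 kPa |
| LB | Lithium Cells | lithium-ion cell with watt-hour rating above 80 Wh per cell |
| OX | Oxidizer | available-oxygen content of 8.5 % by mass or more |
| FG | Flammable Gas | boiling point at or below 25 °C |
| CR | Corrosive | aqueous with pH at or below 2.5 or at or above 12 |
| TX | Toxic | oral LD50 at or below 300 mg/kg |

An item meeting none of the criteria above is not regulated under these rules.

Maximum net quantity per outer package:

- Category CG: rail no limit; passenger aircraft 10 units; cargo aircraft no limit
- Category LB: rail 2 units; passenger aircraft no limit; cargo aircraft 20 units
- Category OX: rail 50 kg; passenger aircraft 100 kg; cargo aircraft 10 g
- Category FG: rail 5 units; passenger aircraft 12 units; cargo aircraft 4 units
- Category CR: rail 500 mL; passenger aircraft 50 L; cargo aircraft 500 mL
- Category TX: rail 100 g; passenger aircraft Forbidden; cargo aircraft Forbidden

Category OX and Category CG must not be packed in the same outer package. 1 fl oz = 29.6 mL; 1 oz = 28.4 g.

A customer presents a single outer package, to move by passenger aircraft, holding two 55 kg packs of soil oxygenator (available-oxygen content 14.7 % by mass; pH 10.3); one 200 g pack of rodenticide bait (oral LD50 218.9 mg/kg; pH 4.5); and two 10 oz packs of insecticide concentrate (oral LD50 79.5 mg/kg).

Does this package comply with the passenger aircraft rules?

No

Soil oxygenator: available-oxygen content 14.7 % by mass ≥ 8.5 % by mass → Category OX (Oxidizer).
With oral LD50 218.9 mg/kg (≤ 300 mg/kg), the rodenticide bait falls in Category TX.
Oral LD50 79.5 mg/kg meets the Category TX criterion (Toxic), so the insecticide concentrate is Category TX.
Total Category TX: 200 g + (two 10 oz packs = 568 g) = 768 g.
By passenger aircraft, Category TX is Forbidden regardless of quantity.
Category OX quantity: two 55 kg packs = 110 kg.
110 kg exceeds the passenger aircraft limit of 100 kg for Category OX.
The segregation rule (Category OX with Category CG) does not apply to Category TX with Category OX.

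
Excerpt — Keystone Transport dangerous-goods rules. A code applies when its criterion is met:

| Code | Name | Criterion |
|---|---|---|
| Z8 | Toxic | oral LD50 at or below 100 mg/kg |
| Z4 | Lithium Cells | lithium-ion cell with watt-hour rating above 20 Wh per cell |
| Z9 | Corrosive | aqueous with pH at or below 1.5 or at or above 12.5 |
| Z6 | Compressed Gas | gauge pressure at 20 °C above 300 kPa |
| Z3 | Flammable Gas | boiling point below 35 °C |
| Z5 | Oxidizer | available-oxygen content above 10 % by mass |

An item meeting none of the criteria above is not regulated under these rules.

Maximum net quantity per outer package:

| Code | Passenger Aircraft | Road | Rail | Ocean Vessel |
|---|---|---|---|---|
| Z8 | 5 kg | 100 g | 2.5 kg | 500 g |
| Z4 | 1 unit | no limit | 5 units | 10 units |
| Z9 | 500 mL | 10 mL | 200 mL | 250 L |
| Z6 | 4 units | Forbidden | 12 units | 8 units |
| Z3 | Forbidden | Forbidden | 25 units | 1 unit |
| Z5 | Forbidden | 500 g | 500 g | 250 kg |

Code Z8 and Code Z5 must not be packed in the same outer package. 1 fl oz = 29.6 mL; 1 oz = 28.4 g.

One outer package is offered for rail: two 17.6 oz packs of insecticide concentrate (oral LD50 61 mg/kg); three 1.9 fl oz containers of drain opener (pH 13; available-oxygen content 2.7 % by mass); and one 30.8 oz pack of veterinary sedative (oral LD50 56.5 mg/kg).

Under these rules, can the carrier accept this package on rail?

Yes

With oral LD50 61 mg/kg (≤ 100 mg/kg), the insecticide concentrate falls in Code Z8.
Drain opener: pH 13 ≥ 12.5 → Code Z9 (Corrosive).
Veterinary sedative: oral LD50 56.5 mg/kg ≤ 100 mg/kg → Code Z8 (Toxic).
Total Code Z8: (two 17.6 oz packs = 999.68 g) + (one 30.8 oz pack = 874.72 g) = 1874.4 g.
That is within the Code Z8 rail limit of 2.5 kg.
Code Z9 quantity: three 1.9 fl oz containers = 168.72 mL.
168.72 mL ≤ 200 mL (rail limit, Code Z9) — within limit.
The segregation rule (Code Z8 with Code Z5) does not apply to Code Z8 with Code Z9.
Every hazard code is within its rail limit and no segregation rule is violated.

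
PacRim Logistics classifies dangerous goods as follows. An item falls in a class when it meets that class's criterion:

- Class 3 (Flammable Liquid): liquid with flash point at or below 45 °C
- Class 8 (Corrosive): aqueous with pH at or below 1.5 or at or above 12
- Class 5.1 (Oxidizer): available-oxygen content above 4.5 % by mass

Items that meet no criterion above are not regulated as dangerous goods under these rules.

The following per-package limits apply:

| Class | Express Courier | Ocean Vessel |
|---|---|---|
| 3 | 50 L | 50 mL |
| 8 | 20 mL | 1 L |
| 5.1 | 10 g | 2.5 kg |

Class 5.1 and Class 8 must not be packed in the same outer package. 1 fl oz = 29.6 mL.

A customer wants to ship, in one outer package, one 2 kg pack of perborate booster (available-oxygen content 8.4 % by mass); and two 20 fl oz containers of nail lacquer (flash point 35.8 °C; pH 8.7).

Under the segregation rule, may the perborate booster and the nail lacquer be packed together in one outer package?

Available-oxygen content 8.4 % by mass meets the Class 5.1 criterion (Oxidizer), so the perborate booster is Class 5.1.
The nail lacquer has flash point 35.8 °C, which is ≤ 45 °C, so it is Class 3 (Flammable Liquid).
No segregation rule bars Class 5.1 with Class 3.

Yes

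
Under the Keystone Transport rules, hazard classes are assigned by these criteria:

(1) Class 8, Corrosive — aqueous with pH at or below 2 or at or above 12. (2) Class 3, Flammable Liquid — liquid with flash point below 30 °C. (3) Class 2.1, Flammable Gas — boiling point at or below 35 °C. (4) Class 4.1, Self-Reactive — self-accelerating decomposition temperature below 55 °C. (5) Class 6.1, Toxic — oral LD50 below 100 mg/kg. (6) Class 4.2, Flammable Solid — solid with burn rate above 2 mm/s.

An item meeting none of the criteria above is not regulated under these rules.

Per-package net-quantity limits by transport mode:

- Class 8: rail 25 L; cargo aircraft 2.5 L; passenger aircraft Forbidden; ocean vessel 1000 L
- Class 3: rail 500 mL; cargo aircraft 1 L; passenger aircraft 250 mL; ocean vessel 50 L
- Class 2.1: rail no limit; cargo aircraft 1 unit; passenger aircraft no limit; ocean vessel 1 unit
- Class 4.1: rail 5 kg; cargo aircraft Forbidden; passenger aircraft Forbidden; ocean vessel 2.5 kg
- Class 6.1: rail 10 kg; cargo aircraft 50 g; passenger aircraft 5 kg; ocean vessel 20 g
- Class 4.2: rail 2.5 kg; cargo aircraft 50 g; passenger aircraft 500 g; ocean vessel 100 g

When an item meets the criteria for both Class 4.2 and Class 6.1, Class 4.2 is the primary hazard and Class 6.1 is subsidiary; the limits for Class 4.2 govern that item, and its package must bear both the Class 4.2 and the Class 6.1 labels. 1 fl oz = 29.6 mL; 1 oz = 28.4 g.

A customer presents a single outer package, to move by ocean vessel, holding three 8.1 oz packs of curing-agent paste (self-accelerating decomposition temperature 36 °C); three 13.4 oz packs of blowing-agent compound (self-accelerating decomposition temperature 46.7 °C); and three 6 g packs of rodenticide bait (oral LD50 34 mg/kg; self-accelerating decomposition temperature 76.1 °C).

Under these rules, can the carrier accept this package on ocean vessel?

Curing-agent paste: self-accelerating decomposition temperature 36 °C < 55 °C → Class 4.1 (Self-Reactive).
With self-accelerating decomposition temperature 46.7 °C (< 55 °C), the blowing-agent compound falls in Class 4.1.
Rodenticide bait: oral LD50 34 mg/kg < 100 mg/kg → Class 6.1 (Toxic).
Total Class 4.1: (three 8.1 oz packs = 690.12 g) + (three 13.4 oz packs = 1141.68 g) = 1831.8 g.
1831.8 g ≤ 2.5 kg (ocean vessel limit, Class 4.1) — within limit.
Class 6.1 quantity: three 6 g packs = 18 g.
18 g is within the ocean vessel limit of 20 g for Class 6.1.
Every hazard class is within its ocean vessel limit and no segregation rule is violated.

Yes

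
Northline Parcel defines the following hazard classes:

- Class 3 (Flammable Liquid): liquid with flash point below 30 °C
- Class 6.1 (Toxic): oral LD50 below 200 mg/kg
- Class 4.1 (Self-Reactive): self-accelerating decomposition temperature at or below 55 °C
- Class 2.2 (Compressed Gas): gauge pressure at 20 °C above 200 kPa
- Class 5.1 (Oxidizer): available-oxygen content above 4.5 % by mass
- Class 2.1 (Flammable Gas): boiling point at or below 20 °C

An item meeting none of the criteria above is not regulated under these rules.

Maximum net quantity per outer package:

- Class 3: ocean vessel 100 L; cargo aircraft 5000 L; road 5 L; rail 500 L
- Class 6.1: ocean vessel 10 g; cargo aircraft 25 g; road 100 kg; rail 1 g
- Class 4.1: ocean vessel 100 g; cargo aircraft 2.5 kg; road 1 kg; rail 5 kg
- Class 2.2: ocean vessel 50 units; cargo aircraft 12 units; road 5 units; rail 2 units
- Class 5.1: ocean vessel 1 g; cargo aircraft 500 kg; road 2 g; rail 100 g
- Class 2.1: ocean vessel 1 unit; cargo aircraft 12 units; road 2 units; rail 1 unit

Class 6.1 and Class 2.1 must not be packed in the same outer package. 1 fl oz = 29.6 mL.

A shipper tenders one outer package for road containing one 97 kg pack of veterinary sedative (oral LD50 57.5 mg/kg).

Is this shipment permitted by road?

Oral LD50 57.5 mg/kg meets the Class 6.1 criterion (Toxic), so the veterinary sedative is Class 6.1.
Class 6.1 quantity: 97 kg.
97 kg is within the road limit of 100 kg for Class 6.1.

Yes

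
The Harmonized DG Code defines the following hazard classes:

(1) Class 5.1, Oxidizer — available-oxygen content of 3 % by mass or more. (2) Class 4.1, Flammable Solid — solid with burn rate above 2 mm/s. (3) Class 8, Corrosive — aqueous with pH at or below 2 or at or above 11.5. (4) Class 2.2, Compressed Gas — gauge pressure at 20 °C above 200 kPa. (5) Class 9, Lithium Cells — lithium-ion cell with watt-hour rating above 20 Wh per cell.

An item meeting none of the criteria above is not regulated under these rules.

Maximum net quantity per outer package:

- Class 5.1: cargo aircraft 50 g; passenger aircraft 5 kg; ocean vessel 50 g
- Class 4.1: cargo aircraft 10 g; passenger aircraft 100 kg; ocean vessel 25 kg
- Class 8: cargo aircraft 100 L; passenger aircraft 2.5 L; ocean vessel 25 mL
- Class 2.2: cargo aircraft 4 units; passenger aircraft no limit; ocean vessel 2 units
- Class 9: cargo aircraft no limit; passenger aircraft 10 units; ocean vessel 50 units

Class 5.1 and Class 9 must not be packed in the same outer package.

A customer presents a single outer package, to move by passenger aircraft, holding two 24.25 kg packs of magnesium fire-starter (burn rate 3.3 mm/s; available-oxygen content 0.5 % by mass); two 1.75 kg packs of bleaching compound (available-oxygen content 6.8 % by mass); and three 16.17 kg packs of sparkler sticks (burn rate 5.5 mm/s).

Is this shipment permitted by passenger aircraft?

With burn rate 3.3 mm/s (> 2 mm/s), the magnesium fire-starter falls in Class 4.1.
Bleaching compound: available-oxygen content 6.8 % by mass ≥ 3 % by mass → Class 5.1 (Oxidizer).
Burn rate 5.5 mm/s meets the Class 4.1 criterion (Flammable Solid), so the sparkler sticks are Class 4.1.
Total Class 4.1: (two 24.25 kg packs = 48.5 kg) + (three 16.17 kg packs = 48.51 kg) = 97.01 kg.
That is within the Class 4.1 passenger aircraft limit of 100 kg.
Class 5.1 quantity: two 1.75 kg packs = 3.5 kg.
3.5 kg is within the passenger aircraft limit of 5 kg for Class 5.1.
The segregation rule (Class 5.1 with Class 9) does not apply to Class 4.1 with Class 5.1.
Every hazard class is within its passenger aircraft limit and no segregation rule is violated.

Yes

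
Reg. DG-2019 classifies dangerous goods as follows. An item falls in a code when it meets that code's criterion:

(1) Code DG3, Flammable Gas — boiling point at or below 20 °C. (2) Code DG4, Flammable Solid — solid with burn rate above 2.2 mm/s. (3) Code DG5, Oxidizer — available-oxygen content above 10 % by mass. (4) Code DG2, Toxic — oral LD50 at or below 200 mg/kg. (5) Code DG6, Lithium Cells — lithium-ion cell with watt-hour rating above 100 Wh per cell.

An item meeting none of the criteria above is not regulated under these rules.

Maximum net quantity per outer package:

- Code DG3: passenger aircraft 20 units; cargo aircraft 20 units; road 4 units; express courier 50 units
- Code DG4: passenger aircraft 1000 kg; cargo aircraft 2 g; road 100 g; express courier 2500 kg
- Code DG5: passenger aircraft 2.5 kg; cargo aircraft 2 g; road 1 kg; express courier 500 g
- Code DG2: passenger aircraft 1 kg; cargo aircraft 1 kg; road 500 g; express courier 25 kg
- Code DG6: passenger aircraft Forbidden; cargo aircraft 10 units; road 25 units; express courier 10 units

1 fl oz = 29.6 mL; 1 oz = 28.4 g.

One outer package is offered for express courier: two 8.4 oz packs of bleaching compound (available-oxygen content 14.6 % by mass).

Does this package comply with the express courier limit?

With available-oxygen content 14.6 % by mass (> 10 % by mass), the bleaching compound falls in Code DG5.
Code DG5 quantity: two 8.4 oz packs = 477.12 g.
477.12 g is within the express courier limit of 500 g for Code DG5.

Yes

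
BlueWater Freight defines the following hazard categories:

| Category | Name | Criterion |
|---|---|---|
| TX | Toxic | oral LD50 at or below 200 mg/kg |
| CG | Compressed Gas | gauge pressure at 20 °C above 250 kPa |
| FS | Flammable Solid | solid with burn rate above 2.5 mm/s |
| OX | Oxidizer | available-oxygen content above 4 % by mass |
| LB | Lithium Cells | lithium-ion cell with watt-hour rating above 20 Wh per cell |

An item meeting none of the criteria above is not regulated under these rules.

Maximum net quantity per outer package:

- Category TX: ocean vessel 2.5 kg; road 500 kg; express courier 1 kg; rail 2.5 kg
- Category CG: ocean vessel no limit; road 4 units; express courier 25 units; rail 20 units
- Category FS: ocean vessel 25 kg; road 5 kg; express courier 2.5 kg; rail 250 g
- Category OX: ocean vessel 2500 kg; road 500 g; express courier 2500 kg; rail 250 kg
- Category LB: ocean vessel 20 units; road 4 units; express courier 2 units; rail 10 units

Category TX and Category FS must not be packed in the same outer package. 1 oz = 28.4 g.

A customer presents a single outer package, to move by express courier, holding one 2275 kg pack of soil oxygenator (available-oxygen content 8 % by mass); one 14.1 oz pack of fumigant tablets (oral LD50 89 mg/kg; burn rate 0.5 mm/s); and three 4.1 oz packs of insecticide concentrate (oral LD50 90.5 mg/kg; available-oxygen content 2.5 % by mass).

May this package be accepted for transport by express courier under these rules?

With available-oxygen content 8 % by mass (> 4 % by mass), the soil oxygenator falls in Category OX.
Fumigant tablets: oral LD50 89 mg/kg ≤ 200 mg/kg → Category TX (Toxic).
The insecticide concentrate has oral LD50 90.5 mg/kg, which is ≤ 200 mg/kg, so it is Category TX (Toxic).
Category TX net quantity: (one 14.1 oz pack = 400.44 g) + (three 4.1 oz packs = 349.32 g) = 749.76 g.
749.76 g is within the express courier limit of 1 kg for Category TX.
Category OX quantity: 2275 kg.
That is within the Category OX express courier limit of 2500 kg.
The segregation rule (Category TX with Category FS) does not apply to Category TX with Category OX.
Every hazard category is within its express courier limit and no segregation rule is violated.

Yes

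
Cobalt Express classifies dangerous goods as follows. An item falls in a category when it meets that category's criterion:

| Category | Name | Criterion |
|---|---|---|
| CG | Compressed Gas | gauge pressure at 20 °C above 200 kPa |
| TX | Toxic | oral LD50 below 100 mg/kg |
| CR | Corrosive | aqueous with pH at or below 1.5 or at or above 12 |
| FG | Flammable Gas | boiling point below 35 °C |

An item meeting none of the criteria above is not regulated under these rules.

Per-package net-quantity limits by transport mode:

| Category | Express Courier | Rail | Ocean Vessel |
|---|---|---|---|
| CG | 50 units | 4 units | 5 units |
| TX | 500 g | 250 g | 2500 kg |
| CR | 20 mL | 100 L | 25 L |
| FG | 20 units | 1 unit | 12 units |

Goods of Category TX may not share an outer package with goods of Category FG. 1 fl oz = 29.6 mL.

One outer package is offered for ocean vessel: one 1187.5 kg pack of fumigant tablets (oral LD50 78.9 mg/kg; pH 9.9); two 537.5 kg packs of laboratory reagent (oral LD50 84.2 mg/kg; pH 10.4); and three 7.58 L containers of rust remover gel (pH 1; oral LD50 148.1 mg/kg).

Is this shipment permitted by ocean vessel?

Yes

Fumigant tablets: oral LD50 78.9 mg/kg < 100 mg/kg → Category TX (Toxic).
Oral LD50 84.2 mg/kg meets the Category TX criterion (Toxic), so the laboratory reagent is Category TX.
With pH 1 (≤ 1.5), the rust remover gel falls in Category CR.
Category TX net quantity: 1187.5 kg + (two 537.5 kg packs = 1075 kg) = 2262.5 kg.
That is within the Category TX ocean vessel limit of 2500 kg.
Category CR quantity: three 7.58 L containers = 22.74 L.
That is within the Category CR ocean vessel limit of 25 L.
The segregation rule (Category TX with Category FG) does not apply to Category TX with Category CR.
Every hazard category is within its ocean vessel limit and no segregation rule is violated.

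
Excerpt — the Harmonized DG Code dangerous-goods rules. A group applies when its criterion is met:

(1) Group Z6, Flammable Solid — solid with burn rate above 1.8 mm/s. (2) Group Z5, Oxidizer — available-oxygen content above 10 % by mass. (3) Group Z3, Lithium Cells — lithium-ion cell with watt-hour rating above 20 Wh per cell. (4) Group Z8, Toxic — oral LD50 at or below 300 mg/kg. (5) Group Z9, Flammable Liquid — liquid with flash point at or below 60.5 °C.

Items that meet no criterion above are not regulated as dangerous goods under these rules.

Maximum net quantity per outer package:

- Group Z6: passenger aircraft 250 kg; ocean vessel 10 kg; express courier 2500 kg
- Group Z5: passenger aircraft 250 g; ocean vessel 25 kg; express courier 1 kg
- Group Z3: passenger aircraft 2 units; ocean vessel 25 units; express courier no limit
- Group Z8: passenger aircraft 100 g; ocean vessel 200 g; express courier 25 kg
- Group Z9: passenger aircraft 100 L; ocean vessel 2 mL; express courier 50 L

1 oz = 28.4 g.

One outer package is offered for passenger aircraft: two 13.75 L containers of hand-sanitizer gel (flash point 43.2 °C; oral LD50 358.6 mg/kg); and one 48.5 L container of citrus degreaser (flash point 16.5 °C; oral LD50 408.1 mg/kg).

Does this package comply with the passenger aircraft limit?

Flash point 43.2 °C meets the Group Z9 criterion (Flammable Liquid), so the hand-sanitizer gel is Group Z9.
Citrus degreaser: flash point 16.5 °C ≤ 60.5 °C → Group Z9 (Flammable Liquid).
Group Z9 net quantity: (two 13.75 L containers = 27.5 L) + 48.5 L = 76 L.
76 L is within the passenger aircraft limit of 100 L for Group Z9.

Yes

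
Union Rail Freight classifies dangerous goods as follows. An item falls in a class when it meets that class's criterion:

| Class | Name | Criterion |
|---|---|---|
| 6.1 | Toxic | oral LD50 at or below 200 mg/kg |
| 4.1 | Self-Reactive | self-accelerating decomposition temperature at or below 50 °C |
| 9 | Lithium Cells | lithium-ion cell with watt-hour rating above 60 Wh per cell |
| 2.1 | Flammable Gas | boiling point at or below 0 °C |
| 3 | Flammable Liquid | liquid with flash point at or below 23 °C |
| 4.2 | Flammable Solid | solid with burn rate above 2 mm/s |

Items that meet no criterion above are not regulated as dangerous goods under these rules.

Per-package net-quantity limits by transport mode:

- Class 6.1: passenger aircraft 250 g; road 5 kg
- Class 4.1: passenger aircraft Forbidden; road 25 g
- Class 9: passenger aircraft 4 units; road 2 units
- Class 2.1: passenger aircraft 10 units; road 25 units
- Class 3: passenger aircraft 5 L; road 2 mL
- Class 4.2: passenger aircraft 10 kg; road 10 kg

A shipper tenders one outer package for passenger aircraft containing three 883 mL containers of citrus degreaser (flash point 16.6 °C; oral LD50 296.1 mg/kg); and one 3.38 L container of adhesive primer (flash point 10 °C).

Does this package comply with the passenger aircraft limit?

No

Citrus degreaser: flash point 16.6 °C ≤ 23 °C → Class 3 (Flammable Liquid).
Flash point 10 °C meets the Class 3 criterion (Flammable Liquid), so the adhesive primer is Class 3.
Total Class 3: (three 883 mL containers = 2.649 L) + 3.38 L = 6.029 L.
6.029 L > 5 L (passenger aircraft limit, Class 3) — over the limit.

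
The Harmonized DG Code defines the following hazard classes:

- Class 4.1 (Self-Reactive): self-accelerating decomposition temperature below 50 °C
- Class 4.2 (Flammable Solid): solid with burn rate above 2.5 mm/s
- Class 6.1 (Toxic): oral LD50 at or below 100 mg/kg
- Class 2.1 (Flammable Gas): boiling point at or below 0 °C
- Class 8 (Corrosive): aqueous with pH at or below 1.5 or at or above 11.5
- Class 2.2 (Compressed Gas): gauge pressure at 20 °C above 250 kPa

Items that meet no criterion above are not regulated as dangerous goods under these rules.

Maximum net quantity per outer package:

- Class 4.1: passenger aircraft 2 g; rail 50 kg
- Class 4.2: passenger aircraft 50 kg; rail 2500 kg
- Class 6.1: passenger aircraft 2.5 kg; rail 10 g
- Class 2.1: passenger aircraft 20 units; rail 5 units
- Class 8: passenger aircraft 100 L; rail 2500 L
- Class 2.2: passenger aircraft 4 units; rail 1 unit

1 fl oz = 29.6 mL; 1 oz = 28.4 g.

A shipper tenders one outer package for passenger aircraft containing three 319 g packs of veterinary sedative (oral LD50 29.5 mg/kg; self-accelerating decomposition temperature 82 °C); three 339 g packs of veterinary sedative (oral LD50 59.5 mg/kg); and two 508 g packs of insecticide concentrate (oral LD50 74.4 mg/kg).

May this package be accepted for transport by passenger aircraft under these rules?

With oral LD50 29.5 mg/kg (≤ 100 mg/kg), the veterinary sedative falls in Class 6.1.
Oral LD50 59.5 mg/kg meets the Class 6.1 criterion (Toxic), so the veterinary sedative is Class 6.1.
With oral LD50 74.4 mg/kg (≤ 100 mg/kg), the insecticide concentrate falls in Class 6.1.
Total Class 6.1: (three 319 g packs = 957 g) + (three 339 g packs = 1.017 kg) + (two 508 g packs = 1.016 kg) = 2.99 kg.
That exceeds the Class 6.1 passenger aircraft limit of 2.5 kg.

No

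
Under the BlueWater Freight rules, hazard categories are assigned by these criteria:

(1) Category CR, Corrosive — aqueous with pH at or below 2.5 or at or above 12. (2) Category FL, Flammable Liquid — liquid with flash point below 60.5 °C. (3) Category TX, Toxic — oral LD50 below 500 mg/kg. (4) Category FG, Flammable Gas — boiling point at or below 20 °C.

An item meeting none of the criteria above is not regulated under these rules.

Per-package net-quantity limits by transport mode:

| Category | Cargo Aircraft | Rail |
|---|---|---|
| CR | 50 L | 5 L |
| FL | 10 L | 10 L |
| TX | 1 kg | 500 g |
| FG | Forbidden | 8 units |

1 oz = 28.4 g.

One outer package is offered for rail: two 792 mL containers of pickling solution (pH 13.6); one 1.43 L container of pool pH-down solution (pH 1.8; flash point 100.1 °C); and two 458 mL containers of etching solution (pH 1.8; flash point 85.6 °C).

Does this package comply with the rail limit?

Yes

The pickling solution has pH 13.6, which is ≥ 12, so it is Category CR (Corrosive).
Pool pH-down solution: pH 1.8 ≤ 2.5 → Category CR (Corrosive).
Etching solution: pH 1.8 ≤ 2.5 → Category CR (Corrosive).
Total Category CR: (two 792 mL containers = 1.584 L) + 1.43 L + (two 458 mL containers = 916 mL) = 3.93 L.
3.93 L is within the rail limit of 5 L for Category CR.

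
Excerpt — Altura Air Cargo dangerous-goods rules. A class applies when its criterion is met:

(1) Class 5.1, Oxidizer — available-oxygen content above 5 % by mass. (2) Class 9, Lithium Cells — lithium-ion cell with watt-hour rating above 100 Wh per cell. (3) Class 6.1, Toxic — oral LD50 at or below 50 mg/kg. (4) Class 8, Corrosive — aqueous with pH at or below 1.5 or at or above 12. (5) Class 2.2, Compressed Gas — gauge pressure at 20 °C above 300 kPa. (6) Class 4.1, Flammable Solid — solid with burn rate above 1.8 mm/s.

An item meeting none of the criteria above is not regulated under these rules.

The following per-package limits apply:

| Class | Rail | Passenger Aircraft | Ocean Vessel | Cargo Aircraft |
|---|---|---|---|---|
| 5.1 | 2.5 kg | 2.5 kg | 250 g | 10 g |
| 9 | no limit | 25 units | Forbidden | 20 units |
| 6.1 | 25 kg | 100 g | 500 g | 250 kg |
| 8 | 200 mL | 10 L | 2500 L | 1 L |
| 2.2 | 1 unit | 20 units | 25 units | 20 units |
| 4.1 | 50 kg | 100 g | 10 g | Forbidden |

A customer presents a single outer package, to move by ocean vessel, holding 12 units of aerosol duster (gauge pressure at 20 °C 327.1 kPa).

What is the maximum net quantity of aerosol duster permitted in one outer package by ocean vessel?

25 units

The aerosol duster has gauge pressure at 20 °C 327.1 kPa, which is > 300 kPa, so it is Class 2.2 (Compressed Gas).
The ocean vessel limit for Class 2.2 is 25 units.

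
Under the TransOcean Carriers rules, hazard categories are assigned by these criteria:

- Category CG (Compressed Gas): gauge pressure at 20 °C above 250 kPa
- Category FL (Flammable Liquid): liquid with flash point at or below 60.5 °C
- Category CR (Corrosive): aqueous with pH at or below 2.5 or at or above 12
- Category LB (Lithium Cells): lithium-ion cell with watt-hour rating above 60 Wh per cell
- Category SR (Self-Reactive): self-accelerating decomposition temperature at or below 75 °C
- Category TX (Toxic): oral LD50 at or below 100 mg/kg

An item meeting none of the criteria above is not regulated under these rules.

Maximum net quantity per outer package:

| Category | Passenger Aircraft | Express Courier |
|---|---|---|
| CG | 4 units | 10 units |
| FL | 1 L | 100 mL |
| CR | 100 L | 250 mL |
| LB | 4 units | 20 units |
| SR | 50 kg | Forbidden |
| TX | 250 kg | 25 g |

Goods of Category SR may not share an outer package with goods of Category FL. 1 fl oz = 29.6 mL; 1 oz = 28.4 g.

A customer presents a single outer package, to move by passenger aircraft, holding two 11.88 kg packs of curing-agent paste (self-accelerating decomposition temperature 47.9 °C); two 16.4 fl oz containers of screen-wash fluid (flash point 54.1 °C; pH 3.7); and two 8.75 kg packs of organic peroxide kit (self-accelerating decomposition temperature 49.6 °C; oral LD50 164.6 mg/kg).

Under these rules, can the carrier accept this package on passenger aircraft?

With self-accelerating decomposition temperature 47.9 °C (≤ 75 °C), the curing-agent paste falls in Category SR.
Flash point 54.1 °C meets the Category FL criterion (Flammable Liquid), so the screen-wash fluid is Category FL.
Self-accelerating decomposition temperature 49.6 °C meets the Category SR criterion (Self-Reactive), so the organic peroxide kit is Category SR.
Category SR net quantity: (two 11.88 kg packs = 23.76 kg) + (two 8.75 kg packs = 17.5 kg) = 41.26 kg.
41.26 kg is within the passenger aircraft limit of 50 kg for Category SR.
Category FL quantity: two 16.4 fl oz containers = 970.88 mL.
970.88 mL is within the passenger aircraft limit of 1 L for Category FL.
Category SR and Category FL may not share an outer package.

No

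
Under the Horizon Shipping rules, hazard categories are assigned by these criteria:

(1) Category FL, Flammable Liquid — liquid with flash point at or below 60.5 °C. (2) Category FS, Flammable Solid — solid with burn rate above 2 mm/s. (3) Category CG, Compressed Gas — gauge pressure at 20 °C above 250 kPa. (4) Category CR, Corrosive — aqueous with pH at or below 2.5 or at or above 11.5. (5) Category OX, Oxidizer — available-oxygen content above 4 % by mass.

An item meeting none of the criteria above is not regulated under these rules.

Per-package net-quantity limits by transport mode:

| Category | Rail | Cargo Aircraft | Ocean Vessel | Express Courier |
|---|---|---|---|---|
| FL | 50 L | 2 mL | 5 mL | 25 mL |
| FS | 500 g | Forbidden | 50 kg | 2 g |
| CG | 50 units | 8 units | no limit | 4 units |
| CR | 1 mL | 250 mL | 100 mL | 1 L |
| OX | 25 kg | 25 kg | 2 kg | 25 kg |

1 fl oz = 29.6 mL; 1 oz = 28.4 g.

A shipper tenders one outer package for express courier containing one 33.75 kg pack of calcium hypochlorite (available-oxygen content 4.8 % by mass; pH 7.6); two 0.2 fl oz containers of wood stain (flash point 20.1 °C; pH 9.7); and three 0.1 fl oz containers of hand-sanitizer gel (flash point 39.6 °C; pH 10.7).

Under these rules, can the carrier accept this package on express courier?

No

With available-oxygen content 4.8 % by mass (> 4 % by mass), the calcium hypochlorite falls in Category OX.
The wood stain has flash point 20.1 °C, which is ≤ 60.5 °C, so it is Category FL (Flammable Liquid).
Hand-sanitizer gel: flash point 39.6 °C ≤ 60.5 °C → Category FL (Flammable Liquid).
Total Category FL: (two 0.2 fl oz containers = 11.84 mL) + (three 0.1 fl oz containers = 8.88 mL) = 20.72 mL.
That is within the Category FL express courier limit of 25 mL.
Category OX quantity: 33.75 kg.
33.75 kg > 25 kg (express courier limit, Category OX) — over the limit.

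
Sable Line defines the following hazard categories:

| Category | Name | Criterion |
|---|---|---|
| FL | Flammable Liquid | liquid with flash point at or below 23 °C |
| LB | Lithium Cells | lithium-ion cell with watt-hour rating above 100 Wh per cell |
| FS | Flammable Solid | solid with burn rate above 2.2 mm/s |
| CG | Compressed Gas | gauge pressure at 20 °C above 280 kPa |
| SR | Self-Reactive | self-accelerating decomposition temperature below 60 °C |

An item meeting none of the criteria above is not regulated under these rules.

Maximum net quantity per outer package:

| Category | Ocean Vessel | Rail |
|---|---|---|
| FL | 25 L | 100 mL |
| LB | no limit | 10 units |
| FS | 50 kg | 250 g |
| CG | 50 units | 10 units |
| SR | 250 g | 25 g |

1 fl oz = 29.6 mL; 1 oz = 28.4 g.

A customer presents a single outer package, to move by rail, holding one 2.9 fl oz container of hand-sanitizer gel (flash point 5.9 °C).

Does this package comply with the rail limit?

Yes

The hand-sanitizer gel has flash point 5.9 °C, which is ≤ 23 °C, so it is Category FL (Flammable Liquid).
Category FL quantity: one 2.9 fl oz container = 85.84 mL.
85.84 mL is within the rail limit of 100 mL for Category FL.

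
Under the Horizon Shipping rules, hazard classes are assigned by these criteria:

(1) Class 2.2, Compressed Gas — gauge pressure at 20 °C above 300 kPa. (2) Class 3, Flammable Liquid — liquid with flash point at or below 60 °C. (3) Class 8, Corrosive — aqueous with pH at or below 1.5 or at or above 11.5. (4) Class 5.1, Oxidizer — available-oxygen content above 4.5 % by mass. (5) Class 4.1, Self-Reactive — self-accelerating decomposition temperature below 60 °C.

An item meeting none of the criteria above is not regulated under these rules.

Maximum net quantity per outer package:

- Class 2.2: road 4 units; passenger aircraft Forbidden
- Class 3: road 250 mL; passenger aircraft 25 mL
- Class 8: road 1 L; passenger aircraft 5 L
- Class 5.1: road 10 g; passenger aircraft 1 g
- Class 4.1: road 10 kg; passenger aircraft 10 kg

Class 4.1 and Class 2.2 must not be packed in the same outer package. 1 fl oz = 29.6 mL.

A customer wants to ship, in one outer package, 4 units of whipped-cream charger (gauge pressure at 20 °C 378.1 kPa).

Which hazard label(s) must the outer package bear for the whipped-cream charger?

Whipped-cream charger: gauge pressure at 20 °C 378.1 kPa > 300 kPa → Class 2.2 (Compressed Gas).
Only the Class 2.2 label is required.

Class 2.2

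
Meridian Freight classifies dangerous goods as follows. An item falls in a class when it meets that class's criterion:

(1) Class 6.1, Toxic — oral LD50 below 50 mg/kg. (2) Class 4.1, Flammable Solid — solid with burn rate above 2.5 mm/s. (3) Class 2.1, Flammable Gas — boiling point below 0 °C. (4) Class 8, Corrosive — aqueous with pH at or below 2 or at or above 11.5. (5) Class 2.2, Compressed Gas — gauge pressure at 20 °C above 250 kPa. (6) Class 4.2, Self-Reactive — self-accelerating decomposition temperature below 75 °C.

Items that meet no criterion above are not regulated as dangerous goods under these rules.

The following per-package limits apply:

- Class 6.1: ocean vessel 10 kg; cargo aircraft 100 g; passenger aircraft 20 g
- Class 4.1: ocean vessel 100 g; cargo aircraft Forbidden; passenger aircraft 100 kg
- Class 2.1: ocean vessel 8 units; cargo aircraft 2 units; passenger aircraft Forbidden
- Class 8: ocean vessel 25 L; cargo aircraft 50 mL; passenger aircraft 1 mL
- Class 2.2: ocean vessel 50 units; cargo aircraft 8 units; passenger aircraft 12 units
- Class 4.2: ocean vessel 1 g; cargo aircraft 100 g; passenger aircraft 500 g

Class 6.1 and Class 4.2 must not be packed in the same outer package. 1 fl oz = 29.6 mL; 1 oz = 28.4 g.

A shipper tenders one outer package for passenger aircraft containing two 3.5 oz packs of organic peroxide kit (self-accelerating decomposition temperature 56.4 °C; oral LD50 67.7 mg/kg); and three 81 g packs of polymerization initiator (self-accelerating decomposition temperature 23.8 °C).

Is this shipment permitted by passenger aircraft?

Yes

The organic peroxide kit has self-accelerating decomposition temperature 56.4 °C, which is < 75 °C, so it is Class 4.2 (Self-Reactive).
The polymerization initiator has self-accelerating decomposition temperature 23.8 °C, which is < 75 °C, so it is Class 4.2 (Self-Reactive).
Total Class 4.2: (two 3.5 oz packs = 198.8 g) + (three 81 g packs = 243 g) = 441.8 g.
441.8 g is within the passenger aircraft limit of 500 g for Class 4.2.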